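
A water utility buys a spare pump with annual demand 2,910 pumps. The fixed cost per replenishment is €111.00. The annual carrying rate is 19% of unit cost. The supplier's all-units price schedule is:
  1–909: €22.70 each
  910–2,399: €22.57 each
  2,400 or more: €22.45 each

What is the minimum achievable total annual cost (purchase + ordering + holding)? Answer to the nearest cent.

TC* ≈ €67,726.22

Holding cost per unit per year at price C is H = 0.19·C.
Evaluate total cost at each tier's feasible EOQ or, if the EOQ is below the tier, at the tier's minimum quantity.
EOQ at €22.70 = 387.0 (feasible in tier 1): TC = 2,910×€22.70 + (2,910/387.0)×111 + (387.0/2)×0.19×€22.70 = €67,726.22.
EOQ at €22.57 = 388.1 < 910, so use break Q=910: TC = 2,910×€22.57 + (2,910/910.0)×111 + (910.0/2)×0.19×€22.57 = €67,984.83.
EOQ at €22.45 = 389.2 < 2400, so use break Q=2400: TC = 2,910×€22.45 + (2,910/2400.0)×111 + (2400.0/2)×0.19×€22.45 = €70,582.69.
Lowest total cost among the candidates is at Q = 387.0.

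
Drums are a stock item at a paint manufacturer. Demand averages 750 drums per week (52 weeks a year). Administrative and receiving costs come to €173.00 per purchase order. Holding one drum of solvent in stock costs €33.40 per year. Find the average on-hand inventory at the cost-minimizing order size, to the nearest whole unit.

Average inventory ≈ 318 drums

Annual demand D = 750 × 52 = 39,000.
Q* = √(2DS/H) = √(2 × 39,000 × 173 / 33.4) ≈ 635.62.
Average inventory = Q*/2 ≈ 635.62 / 2 = 317.810.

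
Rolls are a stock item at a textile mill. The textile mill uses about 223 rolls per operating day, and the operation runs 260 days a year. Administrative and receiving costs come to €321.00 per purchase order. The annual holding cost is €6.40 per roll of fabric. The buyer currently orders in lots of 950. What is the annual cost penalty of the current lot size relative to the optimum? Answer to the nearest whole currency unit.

Extra cost ≈ €7,196 per year

Annual demand D = 223 × 260 = 57,980.
EOQ = √(2DS/H) = √(2 × 57,980 × 321 / 6.4) ≈ 2411.66.
Cost at Q* = (D/Q*)S + (Q*/2)H = √(2DSH) ≈ €15,434.64.
Cost at Q = 950: (57,980/950)×321 + (950/2)×6.4 = €19,591.14 + €3,040.00 = €22,631.14.
Excess = €22,631.14 − €15,434.64 = €7,196.49.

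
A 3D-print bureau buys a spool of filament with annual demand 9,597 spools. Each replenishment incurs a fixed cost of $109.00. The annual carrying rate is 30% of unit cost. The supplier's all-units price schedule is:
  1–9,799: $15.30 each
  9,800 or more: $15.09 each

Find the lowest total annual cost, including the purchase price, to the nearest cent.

TC* ≈ $149,932.96

Holding cost per unit per year at price C is H = 0.30·C.
Candidates are each tier's EOQ (if it falls in that tier) and each price-break quantity.
EOQ at $15.30 = 675.1 (feasible in tier 1): TC = 9,597×$15.30 + (9,597/675.1)×109 + (675.1/2)×0.30×$15.30 = $149,932.96.
EOQ at $15.09 = 679.8 < 9800, so use break Q=9800: TC = 9,597×$15.09 + (9,597/9800.0)×109 + (9800.0/2)×0.30×$15.09 = $167,107.77.
Lowest total cost among the candidates is at Q = 675.1.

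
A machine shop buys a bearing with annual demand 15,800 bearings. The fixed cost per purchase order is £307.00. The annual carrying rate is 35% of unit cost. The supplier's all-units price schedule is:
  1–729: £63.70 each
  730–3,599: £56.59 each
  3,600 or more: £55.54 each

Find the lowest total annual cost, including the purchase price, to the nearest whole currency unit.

Holding cost per unit per year at price C is H = 0.35·C.
For each price level, check whether its EOQ is feasible; otherwise the best quantity at that price is the breakpoint.
EOQ at £63.70 = 659.6 (feasible in tier 1): TC = 15,800×£63.70 + (15,800/659.6)×307 + (659.6/2)×0.35×£63.70 = £1,021,166.74.
EOQ at £56.59 = 699.9 < 730, so use break Q=730: TC = 15,800×£56.59 + (15,800/730.0)×307 + (730.0/2)×0.35×£56.59 = £907,996.03.
EOQ at £55.54 = 706.4 < 3600, so use break Q=3600: TC = 15,800×£55.54 + (15,800/3600.0)×307 + (3600.0/2)×0.35×£55.54 = £913,869.59.
Lowest total cost among the candidates is at Q = 730.0.

TC* ≈ £907,996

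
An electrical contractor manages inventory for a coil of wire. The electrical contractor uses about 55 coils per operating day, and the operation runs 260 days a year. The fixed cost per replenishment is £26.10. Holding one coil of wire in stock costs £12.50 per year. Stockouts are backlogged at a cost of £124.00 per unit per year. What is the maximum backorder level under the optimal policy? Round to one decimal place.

S* ≈ 23.5 coils

Annual demand D = 55 × 260 = 14,300.
With planned backorders, Q* = √(2DS/H) · √((H+B)/B).
√(2DS/H) = √(2 × 14,300 × 26.1 / 12.5) = 244.370.
√((H+B)/B) = √((12.5+124)/124) = 1.0492.
Q* ≈ 256.392.
S* = Q* · H/(H+B) = 256.392 × 12.5/136.5 ≈ 23.479.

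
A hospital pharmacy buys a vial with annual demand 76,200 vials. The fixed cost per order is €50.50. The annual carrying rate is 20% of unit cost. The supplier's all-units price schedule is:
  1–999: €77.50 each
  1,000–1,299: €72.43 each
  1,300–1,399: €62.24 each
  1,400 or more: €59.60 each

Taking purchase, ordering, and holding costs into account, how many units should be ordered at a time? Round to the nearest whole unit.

Q* ≈ 1,400 vials

Holding cost per unit per year at price C is H = 0.20·C.
For each price level, check whether its EOQ is feasible; otherwise the best quantity at that price is the breakpoint.
EOQ at €77.50 = 704.6 (feasible in tier 1): TC = 76,200×€77.50 + (76,200/704.6)×50.5 + (704.6/2)×0.20×€77.50 = €5,916,422.05.
EOQ at €72.43 = 728.9 < 1000, so use break Q=1000: TC = 76,200×€72.43 + (76,200/1000.0)×50.5 + (1000.0/2)×0.20×€72.43 = €5,530,257.10.
EOQ at €62.24 = 786.3 < 1300, so use break Q=1300: TC = 76,200×€62.24 + (76,200/1300.0)×50.5 + (1300.0/2)×0.20×€62.24 = €4,753,739.28.
EOQ at €59.60 = 803.5 < 1400, so use break Q=1400: TC = 76,200×€59.60 + (76,200/1400.0)×50.5 + (1400.0/2)×0.20×€59.60 = €4,552,612.64.
Lowest total cost is €4,552,612.64 at Q = 1400.0.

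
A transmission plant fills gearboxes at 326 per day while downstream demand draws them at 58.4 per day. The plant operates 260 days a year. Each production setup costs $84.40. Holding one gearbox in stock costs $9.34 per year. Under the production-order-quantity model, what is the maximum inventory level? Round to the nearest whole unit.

I_max ≈ 475 gearboxes

Annual demand D = 58.4 × 260 = 15,184.
Production build-up factor (1 − d/p) = 1 − 58.4/326 = 0.8209.
Q* = √(2DS / (H(1 − d/p))) = √(2 × 15,184 × 84.4 / (9.34 × 0.8209)).
= √(2,563,059.2 / 7.6668) ≈ 578.191.
Maximum inventory = Q*(1 − d/p) = 578.191 × 0.8209 ≈ 474.614.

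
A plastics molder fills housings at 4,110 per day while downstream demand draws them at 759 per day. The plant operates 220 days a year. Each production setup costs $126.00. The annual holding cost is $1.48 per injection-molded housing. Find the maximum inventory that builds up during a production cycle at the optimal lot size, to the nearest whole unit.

Annual demand D = 759 × 220 = 166,980.
Production build-up factor (1 − d/p) = 1 − 759/4,110 = 0.8153.
Q* = √(2DS / (H(1 − d/p))) = √(2 × 166,980 × 126 / (1.48 × 0.8153)).
= √(42,078,960 / 1.2067) ≈ 5905.210.
Maximum inventory = Q*(1 − d/p) = 5905.210 × 0.8153 ≈ 4814.686.

I_max ≈ 4,815 housings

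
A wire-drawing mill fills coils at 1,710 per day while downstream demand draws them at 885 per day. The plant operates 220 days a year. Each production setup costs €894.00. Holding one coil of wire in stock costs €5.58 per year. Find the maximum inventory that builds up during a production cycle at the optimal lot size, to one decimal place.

Annual demand D = 885 × 220 = 194,700.
Production build-up factor (1 − d/p) = 1 − 885/1,710 = 0.4825.
Q* = √(2DS / (H(1 − d/p))) = √(2 × 194,700 × 894 / (5.58 × 0.4825)).
= √(348,123,600 / 2.6921) ≈ 11371.577.
Maximum inventory = Q*(1 − d/p) = 11371.577 × 0.4825 ≈ 5486.287.

I_max ≈ 5,486.3 coils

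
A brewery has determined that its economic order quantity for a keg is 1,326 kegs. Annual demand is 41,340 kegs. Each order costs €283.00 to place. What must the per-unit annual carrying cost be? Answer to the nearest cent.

Squaring Q* = √(2DS/H) gives Q*² = 2DS/H.
From Q* = √(2DS/H): H = 2DS / Q*² = 2 × 41,340 × 283 / 1,326² = 13.3076.

H ≈ €13.31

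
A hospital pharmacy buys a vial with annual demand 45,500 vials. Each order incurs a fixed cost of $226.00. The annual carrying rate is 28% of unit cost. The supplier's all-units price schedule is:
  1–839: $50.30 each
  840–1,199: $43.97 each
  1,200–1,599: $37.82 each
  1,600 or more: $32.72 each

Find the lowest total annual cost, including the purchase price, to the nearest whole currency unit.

Holding cost per unit per year at price C is H = 0.28·C.
Evaluate total cost at each tier's feasible EOQ or, if the EOQ is below the tier, at the tier's minimum quantity.
Tier 1 ($50.30): EOQ = 1208.4 exceeds tier's upper bound 839, so this tier is dominated.
Tier 2 ($43.97): EOQ = 1292.5 exceeds tier's upper bound 1199, so this tier is dominated.
EOQ at $37.82 = 1393.6 (feasible in tier 3): TC = 45,500×$37.82 + (45,500/1393.6)×226 + (1393.6/2)×0.28×$37.82 = $1,735,567.56.
EOQ at $32.72 = 1498.3 < 1600, so use break Q=1600: TC = 45,500×$32.72 + (45,500/1600.0)×226 + (1600.0/2)×0.28×$32.72 = $1,502,516.16.
Lowest total cost among the candidates is at Q = 1600.0.

TC* ≈ $1,502,516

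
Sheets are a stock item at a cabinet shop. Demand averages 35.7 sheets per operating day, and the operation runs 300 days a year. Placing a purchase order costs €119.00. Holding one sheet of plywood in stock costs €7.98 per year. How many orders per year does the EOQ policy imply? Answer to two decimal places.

Annual demand D = 35.7 × 300 = 10,710.
The optimal lot size = √(2DS/H) = √(2 × 10,710 × 119 / 7.98) ≈ 565.17.
Orders per year = D / Q* = 10,710 / 565.17 ≈ 18.950.

N ≈ 18.95 orders per year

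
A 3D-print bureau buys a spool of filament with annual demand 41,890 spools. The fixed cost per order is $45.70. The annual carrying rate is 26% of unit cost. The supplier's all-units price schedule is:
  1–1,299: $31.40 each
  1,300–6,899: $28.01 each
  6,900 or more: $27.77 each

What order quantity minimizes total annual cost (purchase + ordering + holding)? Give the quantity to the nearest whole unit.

Q* ≈ 1,300 spools

Holding cost per unit per year at price C is H = 0.26·C.
Evaluate total cost at each tier's feasible EOQ or, if the EOQ is below the tier, at the tier's minimum quantity.
EOQ at $31.40 = 684.8 (feasible in tier 1): TC = 41,890×$31.40 + (41,890/684.8)×45.7 + (684.8/2)×0.26×$31.40 = $1,320,936.87.
EOQ at $28.01 = 725.1 < 1300, so use break Q=1300: TC = 41,890×$28.01 + (41,890/1300.0)×45.7 + (1300.0/2)×0.26×$28.01 = $1,179,545.18.
EOQ at $27.77 = 728.2 < 6900, so use break Q=6900: TC = 41,890×$27.77 + (41,890/6900.0)×45.7 + (6900.0/2)×0.26×$27.77 = $1,188,472.44.
Lowest total cost is $1,179,545.18 at Q = 1300.0.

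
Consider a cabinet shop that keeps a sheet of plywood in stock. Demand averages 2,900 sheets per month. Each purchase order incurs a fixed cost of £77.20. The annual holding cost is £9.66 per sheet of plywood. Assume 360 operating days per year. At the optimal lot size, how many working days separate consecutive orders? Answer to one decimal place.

Annual demand D = 2,900 × 12 = 34,800.
EOQ = √(2DS/H) = √(2 × 34,800 × 77.2 / 9.66) ≈ 745.80.
Cycle time = Q*/D × 360 = 745.80 / 34,800 × 360 ≈ 7.715 days.

T ≈ 7.7 days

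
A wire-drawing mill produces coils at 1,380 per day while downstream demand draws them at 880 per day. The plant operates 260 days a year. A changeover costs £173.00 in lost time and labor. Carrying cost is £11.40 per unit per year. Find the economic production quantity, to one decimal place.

Q* ≈ 4,377.9 coils

Annual demand D = 880 × 260 = 228,800.
Production build-up factor (1 − d/p) = 1 − 880/1,380 = 0.3623.
Q* = √(2DS / (H(1 − d/p))) = √(2 × 228,800 × 173 / (11.4 × 0.3623)).
= √(79,164,800 / 4.1304) ≈ 4377.924.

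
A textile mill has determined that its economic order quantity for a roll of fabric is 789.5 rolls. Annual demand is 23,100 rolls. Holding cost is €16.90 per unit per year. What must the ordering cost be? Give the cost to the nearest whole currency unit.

S ≈ €228

Invert the EOQ relation Q*² = 2DS/H.
From Q* = √(2DS/H): S = Q*²H / (2D) = 789.5² × 16.9 / (2 × 23,100) = 228.0074.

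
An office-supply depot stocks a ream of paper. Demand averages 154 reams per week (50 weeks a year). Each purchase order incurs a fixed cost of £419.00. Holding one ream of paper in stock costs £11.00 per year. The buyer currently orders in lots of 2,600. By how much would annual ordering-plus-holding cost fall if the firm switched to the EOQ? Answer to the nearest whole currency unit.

Extra cost ≈ £7,116 per year

Annual demand D = 154 × 50 = 7,700.
EOQ = √(2DS/H) = √(2 × 7,700 × 419 / 11) ≈ 765.90.
Cost at Q* = (D/Q*)S + (Q*/2)H = √(2DSH) ≈ £8,424.88.
Cost at Q = 2,600: (7,700/2,600)×419 + (2,600/2)×11 = £1,240.88 + £14,300.00 = £15,540.88.
Excess = £15,540.88 − £8,424.88 = £7,116.00.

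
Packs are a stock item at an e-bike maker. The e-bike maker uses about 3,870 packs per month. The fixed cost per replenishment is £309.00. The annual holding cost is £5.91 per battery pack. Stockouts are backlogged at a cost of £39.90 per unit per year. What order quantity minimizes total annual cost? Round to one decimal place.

Annual demand D = 3,870 × 12 = 46,440.
With planned backorders, Q* = √(2DS/H) · √((H+B)/B).
√(2DS/H) = √(2 × 46,440 × 309 / 5.91) = 2203.670.
√((H+B)/B) = √((5.91+39.9)/39.9) = 1.0715.
Q* ≈ 2361.241.

Q* ≈ 2,361.2 packs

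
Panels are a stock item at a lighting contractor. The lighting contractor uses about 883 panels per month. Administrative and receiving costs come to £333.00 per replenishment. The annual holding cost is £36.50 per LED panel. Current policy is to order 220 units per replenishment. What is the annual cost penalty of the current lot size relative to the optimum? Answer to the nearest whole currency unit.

Extra cost ≈ £4,004 per year

Annual demand D = 883 × 12 = 10,596.
EOQ = √(2DS/H) = √(2 × 10,596 × 333 / 36.5) ≈ 439.71.
Cost at Q* = (D/Q*)S + (Q*/2)H = √(2DSH) ≈ £16,049.24.
Cost at Q = 220: (10,596/220)×333 + (220/2)×36.5 = £16,038.49 + £4,015.00 = £20,053.49.
Excess = £20,053.49 − £16,049.24 = £4,004.25.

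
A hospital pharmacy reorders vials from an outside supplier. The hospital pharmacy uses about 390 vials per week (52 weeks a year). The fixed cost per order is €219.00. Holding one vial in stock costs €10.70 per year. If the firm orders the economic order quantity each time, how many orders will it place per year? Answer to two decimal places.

N ≈ 22.26 orders per year

Annual demand D = 390 × 52 = 20,280.
Q* = √(2DS/H) = √(2 × 20,280 × 219 / 10.7) ≈ 911.13.
Orders per year = D / Q* = 20,280 / 911.13 ≈ 22.258.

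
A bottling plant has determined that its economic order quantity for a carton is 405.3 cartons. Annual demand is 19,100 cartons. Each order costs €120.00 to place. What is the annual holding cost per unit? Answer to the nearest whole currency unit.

The basic EOQ model gives Q* = √(2DS/H); rearrange for the unknown.
From Q* = √(2DS/H): H = 2DS / Q*² = 2 × 19,100 × 120 / 405.3² = 27.9056.

H ≈ €28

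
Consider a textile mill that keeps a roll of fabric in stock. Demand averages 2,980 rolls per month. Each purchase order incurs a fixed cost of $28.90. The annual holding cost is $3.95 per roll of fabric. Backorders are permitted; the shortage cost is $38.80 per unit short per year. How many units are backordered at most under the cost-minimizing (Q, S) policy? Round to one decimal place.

S* ≈ 70.2 rolls

Annual demand D = 2,980 × 12 = 35,760.
With planned backorders, Q* = √(2DS/H) · √((H+B)/B).
√(2DS/H) = √(2 × 35,760 × 28.9 / 3.95) = 723.376.
√((H+B)/B) = √((3.95+38.8)/38.8) = 1.0497.
Q* ≈ 759.305.
S* = Q* · H/(H+B) = 759.305 × 3.95/42.75 ≈ 70.158.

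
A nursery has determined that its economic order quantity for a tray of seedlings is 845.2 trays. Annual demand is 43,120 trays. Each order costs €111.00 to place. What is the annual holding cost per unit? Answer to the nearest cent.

H ≈ €13.40

Squaring Q* = √(2DS/H) gives Q*² = 2DS/H.
From Q* = √(2DS/H): H = 2DS / Q*² = 2 × 43,120 × 111 / 845.2² = 13.4002.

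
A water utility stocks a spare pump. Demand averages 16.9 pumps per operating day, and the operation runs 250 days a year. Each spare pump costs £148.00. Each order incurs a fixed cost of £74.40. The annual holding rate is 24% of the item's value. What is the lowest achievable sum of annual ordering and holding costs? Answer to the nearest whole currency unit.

Annual demand D = 16.9 × 250 = 4,225.
Holding cost H = 0.24 × £148.00 = £35.5200 per unit per year.
EOQ = √(2DS/H) = √(2 × 4,225 × 74.4 / 35.52) ≈ 133.04.
At the optimum the two cost components are equal, so total cost = 2·(Q*/2)H = Q*·H.
Minimum total = √(2DSH) = √(2 × 4,225 × 74.4 × 35.52) ≈ 4725.538.

TC* ≈ £4,726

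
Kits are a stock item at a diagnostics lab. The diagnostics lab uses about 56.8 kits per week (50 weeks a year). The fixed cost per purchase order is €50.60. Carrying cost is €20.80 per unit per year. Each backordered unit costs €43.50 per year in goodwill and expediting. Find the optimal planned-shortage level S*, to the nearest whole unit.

Annual demand D = 56.8 × 50 = 2,840.
With planned backorders, Q* = √(2DS/H) · √((H+B)/B).
√(2DS/H) = √(2 × 2,840 × 50.6 / 20.8) = 117.549.
√((H+B)/B) = √((20.8+43.5)/43.5) = 1.2158.
Q* ≈ 142.915.
S* = Q* · H/(H+B) = 142.915 × 20.8/64.3 ≈ 46.231.

S* ≈ 46 kits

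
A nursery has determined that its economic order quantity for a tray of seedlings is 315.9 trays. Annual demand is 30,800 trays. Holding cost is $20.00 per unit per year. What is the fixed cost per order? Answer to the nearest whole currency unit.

S ≈ $32

Invert the EOQ relation Q*² = 2DS/H.
From Q* = √(2DS/H): S = Q*²H / (2D) = 315.9² × 20 / (2 × 30,800) = 32.4003.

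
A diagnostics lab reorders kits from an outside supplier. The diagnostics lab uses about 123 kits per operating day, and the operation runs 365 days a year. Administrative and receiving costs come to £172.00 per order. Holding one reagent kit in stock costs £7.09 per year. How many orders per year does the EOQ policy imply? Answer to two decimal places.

Annual demand D = 123 × 365 = 44,895.
Q* = √(2DS/H) = √(2 × 44,895 × 172 / 7.09) ≈ 1475.89.
Orders per year = D / Q* = 44,895 / 1475.89 ≈ 30.419.

N ≈ 30.42 orders per year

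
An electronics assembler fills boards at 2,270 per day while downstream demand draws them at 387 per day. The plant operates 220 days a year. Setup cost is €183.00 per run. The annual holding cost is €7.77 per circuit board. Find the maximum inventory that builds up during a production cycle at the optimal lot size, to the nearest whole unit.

I_max ≈ 1,824 boards

Annual demand D = 387 × 220 = 85,140.
Production build-up factor (1 − d/p) = 1 − 387/2,270 = 0.8295.
Q* = √(2DS / (H(1 − d/p))) = √(2 × 85,140 × 183 / (7.77 × 0.8295)).
= √(31,161,240 / 6.4453) ≈ 2198.794.
Maximum inventory = Q*(1 − d/p) = 2198.794 × 0.8295 ≈ 1823.934.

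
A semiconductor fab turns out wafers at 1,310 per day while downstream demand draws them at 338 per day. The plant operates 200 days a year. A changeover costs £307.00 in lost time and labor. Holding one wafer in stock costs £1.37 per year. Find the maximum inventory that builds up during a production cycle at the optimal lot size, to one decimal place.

Annual demand D = 338 × 200 = 67,600.
Production build-up factor (1 − d/p) = 1 − 338/1,310 = 0.7420.
Q* = √(2DS / (H(1 − d/p))) = √(2 × 67,600 × 307 / (1.37 × 0.7420)).
= √(41,506,400 / 1.0165) ≈ 6389.984.
Maximum inventory = Q*(1 − d/p) = 6389.984 × 0.7420 ≈ 4741.271.

I_max ≈ 4,741.3 wafers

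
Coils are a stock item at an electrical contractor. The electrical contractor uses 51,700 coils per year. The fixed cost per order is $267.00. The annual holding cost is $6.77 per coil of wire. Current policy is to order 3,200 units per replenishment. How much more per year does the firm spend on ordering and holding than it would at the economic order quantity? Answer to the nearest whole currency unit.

Extra cost ≈ $1,474 per year

EOQ = √(2DS/H) = √(2 × 51,700 × 267 / 6.77) ≈ 2019.40.
Cost at Q* = (D/Q*)S + (Q*/2)H = √(2DSH) ≈ $13,671.31.
Cost at Q = 3,200: (51,700/3,200)×267 + (3,200/2)×6.77 = $4,313.72 + $10,832.00 = $15,145.72.
Excess = $15,145.72 − $13,671.31 = $1,474.41.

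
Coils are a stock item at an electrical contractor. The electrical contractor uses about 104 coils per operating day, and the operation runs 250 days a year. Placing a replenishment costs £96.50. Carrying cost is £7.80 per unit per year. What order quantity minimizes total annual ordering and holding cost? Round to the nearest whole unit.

Annual demand D = 104 × 250 = 26,000.
EOQ = √(2DS / H) = √(2 × 26,000 × 96.5 / 7.8).
= √(5,018,000 / 7.8) = √643,333.3333 ≈ 802.081.

Q* ≈ 802 coils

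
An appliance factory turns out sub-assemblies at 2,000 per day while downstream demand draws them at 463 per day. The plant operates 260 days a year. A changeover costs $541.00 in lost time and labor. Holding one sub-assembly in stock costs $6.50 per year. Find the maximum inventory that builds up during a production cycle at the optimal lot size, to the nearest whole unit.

Annual demand D = 463 × 260 = 120,380.
Production build-up factor (1 − d/p) = 1 − 463/2,000 = 0.7685.
Q* = √(2DS / (H(1 − d/p))) = √(2 × 120,380 × 541 / (6.5 × 0.7685)).
= √(130,251,160 / 4.9952) ≈ 5106.369.
Maximum inventory = Q*(1 − d/p) = 5106.369 × 0.7685 ≈ 3924.244.

I_max ≈ 3,924 sub-assemblies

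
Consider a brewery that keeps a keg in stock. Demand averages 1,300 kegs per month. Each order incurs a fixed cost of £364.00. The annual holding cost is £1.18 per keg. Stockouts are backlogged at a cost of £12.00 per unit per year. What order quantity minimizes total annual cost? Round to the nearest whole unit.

Q* ≈ 3,251 kegs

Annual demand D = 1,300 × 12 = 15,600.
With planned backorders, Q* = √(2DS/H) · √((H+B)/B).
√(2DS/H) = √(2 × 15,600 × 364 / 1.18) = 3102.323.
√((H+B)/B) = √((1.18+12)/12) = 1.0480.
Q* ≈ 3251.278.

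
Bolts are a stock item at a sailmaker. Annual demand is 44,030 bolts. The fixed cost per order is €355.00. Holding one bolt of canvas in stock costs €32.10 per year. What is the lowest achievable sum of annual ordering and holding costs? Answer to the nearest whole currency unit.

The optimal lot size = √(2DS/H) = √(2 × 44,030 × 355 / 32.1) ≈ 986.85.
At the optimum the two cost components are equal, so total cost = 2·(Q*/2)H = Q*·H.
Minimum total = √(2DSH) = √(2 × 44,030 × 355 × 32.1) ≈ 31677.874.

TC* ≈ €31,678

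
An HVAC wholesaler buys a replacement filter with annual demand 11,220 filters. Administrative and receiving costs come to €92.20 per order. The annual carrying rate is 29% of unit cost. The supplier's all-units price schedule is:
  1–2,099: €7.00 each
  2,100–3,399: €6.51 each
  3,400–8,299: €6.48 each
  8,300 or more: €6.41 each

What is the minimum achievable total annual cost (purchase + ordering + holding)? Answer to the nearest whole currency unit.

Holding cost per unit per year at price C is H = 0.29·C.
For each price level, check whether its EOQ is feasible; otherwise the best quantity at that price is the breakpoint.
EOQ at €7.00 = 1009.6 (feasible in tier 1): TC = 11,220×€7.00 + (11,220/1009.6)×92.2 + (1009.6/2)×0.29×€7.00 = €80,589.39.
EOQ at €6.51 = 1046.9 < 2100, so use break Q=2100: TC = 11,220×€6.51 + (11,220/2100.0)×92.2 + (2100.0/2)×0.29×€6.51 = €75,517.11.
EOQ at €6.48 = 1049.3 < 3400, so use break Q=3400: TC = 11,220×€6.48 + (11,220/3400.0)×92.2 + (3400.0/2)×0.29×€6.48 = €76,204.50.
EOQ at €6.41 = 1055.0 < 8300, so use break Q=8300: TC = 11,220×€6.41 + (11,220/8300.0)×92.2 + (8300.0/2)×0.29×€6.41 = €79,759.27.
Lowest total cost among the candidates is at Q = 2100.0.

TC* ≈ €75,517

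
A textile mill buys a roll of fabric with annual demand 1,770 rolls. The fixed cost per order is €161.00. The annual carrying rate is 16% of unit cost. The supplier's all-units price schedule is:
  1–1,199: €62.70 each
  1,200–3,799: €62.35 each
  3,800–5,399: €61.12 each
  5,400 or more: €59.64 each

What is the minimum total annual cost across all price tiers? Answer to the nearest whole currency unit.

TC* ≈ €113,370

Holding cost per unit per year at price C is H = 0.16·C.
Candidates are each tier's EOQ (if it falls in that tier) and each price-break quantity.
EOQ at €62.70 = 238.4 (feasible in tier 1): TC = 1,770×€62.70 + (1,770/238.4)×161 + (238.4/2)×0.16×€62.70 = €113,370.16.
EOQ at €62.35 = 239.0 < 1200, so use break Q=1200: TC = 1,770×€62.35 + (1,770/1200.0)×161 + (1200.0/2)×0.16×€62.35 = €116,582.58.
EOQ at €61.12 = 241.4 < 3800, so use break Q=3800: TC = 1,770×€61.12 + (1,770/3800.0)×161 + (3800.0/2)×0.16×€61.12 = €126,837.87.
EOQ at €59.64 = 244.4 < 5400, so use break Q=5400: TC = 1,770×€59.64 + (1,770/5400.0)×161 + (5400.0/2)×0.16×€59.64 = €131,380.05.
Lowest total cost among the candidates is at Q = 238.4.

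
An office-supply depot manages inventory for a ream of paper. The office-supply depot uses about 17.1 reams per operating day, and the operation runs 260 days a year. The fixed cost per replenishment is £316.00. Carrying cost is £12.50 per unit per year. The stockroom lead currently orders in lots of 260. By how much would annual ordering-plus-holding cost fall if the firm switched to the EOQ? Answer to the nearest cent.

Extra cost ≈ £1,102.10 per year

Annual demand D = 17.1 × 260 = 4,446.
EOQ = √(2DS/H) = √(2 × 4,446 × 316 / 12.5) ≈ 474.12.
Cost at Q* = (D/Q*)S + (Q*/2)H = √(2DSH) ≈ £5,926.50.
Cost at Q = 260: (4,446/260)×316 + (260/2)×12.5 = £5,403.60 + £1,625.00 = £7,028.60.
Excess = £7,028.60 − £5,926.50 = £1,102.10.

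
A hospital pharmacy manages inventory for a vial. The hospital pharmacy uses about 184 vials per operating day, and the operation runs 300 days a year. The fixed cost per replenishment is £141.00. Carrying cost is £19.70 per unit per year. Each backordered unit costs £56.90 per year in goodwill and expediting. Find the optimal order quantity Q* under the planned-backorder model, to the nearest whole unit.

Annual demand D = 184 × 300 = 55,200.
With planned backorders, Q* = √(2DS/H) · √((H+B)/B).
√(2DS/H) = √(2 × 55,200 × 141 / 19.7) = 888.917.
√((H+B)/B) = √((19.7+56.9)/56.9) = 1.1603.
Q* ≈ 1031.381.

Q* ≈ 1,031 vials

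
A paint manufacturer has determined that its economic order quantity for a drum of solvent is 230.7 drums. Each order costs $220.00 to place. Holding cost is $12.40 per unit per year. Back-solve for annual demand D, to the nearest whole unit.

The basic EOQ model gives Q* = √(2DS/H); rearrange for the unknown.
From Q* = √(2DS/H): D = Q*²H / (2S) = 230.7² × 12.4 / (2 × 220) = 1499.907.

D ≈ 1,500 drums per year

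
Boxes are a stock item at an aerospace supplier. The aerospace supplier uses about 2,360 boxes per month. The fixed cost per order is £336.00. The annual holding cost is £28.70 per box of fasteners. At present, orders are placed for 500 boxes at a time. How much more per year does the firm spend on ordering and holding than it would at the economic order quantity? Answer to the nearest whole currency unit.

Extra cost ≈ £2,835 per year

Annual demand D = 2,360 × 12 = 28,320.
EOQ = √(2DS/H) = √(2 × 28,320 × 336 / 28.7) ≈ 814.31.
Cost at Q* = (D/Q*)S + (Q*/2)H = √(2DSH) ≈ £23,370.73.
Cost at Q = 500: (28,320/500)×336 + (500/2)×28.7 = £19,031.04 + £7,175.00 = £26,206.04.
Excess = £26,206.04 − £23,370.73 = £2,835.31.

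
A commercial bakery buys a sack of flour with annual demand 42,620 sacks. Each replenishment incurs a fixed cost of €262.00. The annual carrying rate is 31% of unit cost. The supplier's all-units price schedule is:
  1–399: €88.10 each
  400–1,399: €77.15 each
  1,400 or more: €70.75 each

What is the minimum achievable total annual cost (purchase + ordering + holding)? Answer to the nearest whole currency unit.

Holding cost per unit per year at price C is H = 0.31·C.
Evaluate total cost at each tier's feasible EOQ or, if the EOQ is below the tier, at the tier's minimum quantity.
Tier 1 (€88.10): EOQ = 904.3 exceeds tier's upper bound 399, so this tier is dominated.
EOQ at €77.15 = 966.3 (feasible in tier 2): TC = 42,620×€77.15 + (42,620/966.3)×262 + (966.3/2)×0.31×€77.15 = €3,311,244.13.
EOQ at €70.75 = 1009.1 < 1400, so use break Q=1400: TC = 42,620×€70.75 + (42,620/1400.0)×262 + (1400.0/2)×0.31×€70.75 = €3,038,693.78.
Lowest total cost among the candidates is at Q = 1400.0.

TC* ≈ €3,038,694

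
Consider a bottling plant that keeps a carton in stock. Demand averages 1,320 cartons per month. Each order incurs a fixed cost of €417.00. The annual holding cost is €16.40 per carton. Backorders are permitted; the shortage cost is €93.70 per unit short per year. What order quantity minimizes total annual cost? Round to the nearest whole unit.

Q* ≈ 973 cartons

Annual demand D = 1,320 × 12 = 15,840.
With planned backorders, Q* = √(2DS/H) · √((H+B)/B).
√(2DS/H) = √(2 × 15,840 × 417 / 16.4) = 897.509.
√((H+B)/B) = √((16.4+93.7)/93.7) = 1.0840.
Q* ≈ 972.887.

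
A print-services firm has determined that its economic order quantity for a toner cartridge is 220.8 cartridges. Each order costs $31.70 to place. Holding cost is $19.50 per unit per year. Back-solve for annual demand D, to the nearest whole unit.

D ≈ 14,995 cartridges per year

Squaring Q* = √(2DS/H) gives Q*² = 2DS/H.
From Q* = √(2DS/H): D = Q*²H / (2S) = 220.8² × 19.5 / (2 × 31.7) = 14994.897.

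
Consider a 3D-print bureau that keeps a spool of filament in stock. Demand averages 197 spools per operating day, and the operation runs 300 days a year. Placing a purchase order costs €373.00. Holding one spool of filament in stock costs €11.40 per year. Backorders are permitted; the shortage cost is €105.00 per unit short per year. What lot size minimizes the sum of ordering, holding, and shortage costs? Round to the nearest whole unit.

Q* ≈ 2,071 spools

Annual demand D = 197 × 300 = 59,100.
With planned backorders, Q* = √(2DS/H) · √((H+B)/B).
√(2DS/H) = √(2 × 59,100 × 373 / 11.4) = 1966.576.
√((H+B)/B) = √((11.4+105)/105) = 1.0529.
Q* ≈ 2070.583.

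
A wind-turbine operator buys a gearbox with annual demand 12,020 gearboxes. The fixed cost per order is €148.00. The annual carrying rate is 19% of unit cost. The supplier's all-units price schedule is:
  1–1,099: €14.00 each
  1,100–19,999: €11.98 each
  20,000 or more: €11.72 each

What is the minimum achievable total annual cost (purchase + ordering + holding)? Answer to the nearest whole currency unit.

Holding cost per unit per year at price C is H = 0.19·C.
Evaluate total cost at each tier's feasible EOQ or, if the EOQ is below the tier, at the tier's minimum quantity.
Tier 1 (€14.00): EOQ = 1156.5 exceeds tier's upper bound 1099, so this tier is dominated.
EOQ at €11.98 = 1250.2 (feasible in tier 2): TC = 12,020×€11.98 + (12,020/1250.2)×148 + (1250.2/2)×0.19×€11.98 = €146,845.39.
EOQ at €11.72 = 1264.0 < 20000, so use break Q=20000: TC = 12,020×€11.72 + (12,020/20000.0)×148 + (20000.0/2)×0.19×€11.72 = €163,231.35.
Lowest total cost among the candidates is at Q = 1250.2.

TC* ≈ €146,845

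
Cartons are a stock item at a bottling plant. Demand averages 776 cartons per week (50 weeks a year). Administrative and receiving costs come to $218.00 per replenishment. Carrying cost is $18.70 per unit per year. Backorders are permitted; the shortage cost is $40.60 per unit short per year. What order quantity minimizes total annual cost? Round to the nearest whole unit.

Q* ≈ 1,149 cartons

Annual demand D = 776 × 50 = 38,800.
With planned backorders, Q* = √(2DS/H) · √((H+B)/B).
√(2DS/H) = √(2 × 38,800 × 218 / 18.7) = 951.127.
√((H+B)/B) = √((18.7+40.6)/40.6) = 1.2085.
Q* ≈ 1149.483.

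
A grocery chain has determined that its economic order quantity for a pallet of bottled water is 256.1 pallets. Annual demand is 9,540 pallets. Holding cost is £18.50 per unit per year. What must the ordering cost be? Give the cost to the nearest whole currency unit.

S ≈ £64

The basic EOQ model gives Q* = √(2DS/H); rearrange for the unknown.
From Q* = √(2DS/H): S = Q*²H / (2D) = 256.1² × 18.5 / (2 × 9,540) = 63.5935.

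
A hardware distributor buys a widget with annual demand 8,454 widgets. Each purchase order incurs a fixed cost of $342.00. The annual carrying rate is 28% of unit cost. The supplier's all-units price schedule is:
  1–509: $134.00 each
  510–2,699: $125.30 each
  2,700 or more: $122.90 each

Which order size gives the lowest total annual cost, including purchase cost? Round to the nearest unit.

Holding cost per unit per year at price C is H = 0.28·C.
For each price level, check whether its EOQ is feasible; otherwise the best quantity at that price is the breakpoint.
EOQ at $134.00 = 392.6 (feasible in tier 1): TC = 8,454×$134.00 + (8,454/392.6)×342 + (392.6/2)×0.28×$134.00 = $1,147,565.59.
EOQ at $125.30 = 406.0 < 510, so use break Q=510: TC = 8,454×$125.30 + (8,454/510.0)×342 + (510.0/2)×0.28×$125.30 = $1,073,901.77.
EOQ at $122.90 = 409.9 < 2700, so use break Q=2700: TC = 8,454×$122.90 + (8,454/2700.0)×342 + (2700.0/2)×0.28×$122.90 = $1,086,523.64.
Lowest total cost is $1,073,901.77 at Q = 510.0.

Q* ≈ 510 widgets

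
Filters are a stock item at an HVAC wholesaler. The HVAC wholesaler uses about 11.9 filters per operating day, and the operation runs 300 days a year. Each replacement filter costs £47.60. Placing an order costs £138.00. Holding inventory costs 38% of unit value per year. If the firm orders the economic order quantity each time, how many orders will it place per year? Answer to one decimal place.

Annual demand D = 11.9 × 300 = 3,570.
Holding cost H = 0.38 × £47.60 = £18.0880 per unit per year.
Q* = √(2DS/H) = √(2 × 3,570 × 138 / 18.088) ≈ 233.40.
Orders per year = D / Q* = 3,570 / 233.40 ≈ 15.296.

N ≈ 15.3 orders per year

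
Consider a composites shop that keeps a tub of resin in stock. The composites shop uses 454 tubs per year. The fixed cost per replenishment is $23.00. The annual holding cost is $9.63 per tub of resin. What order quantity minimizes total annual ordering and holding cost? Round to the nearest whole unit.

Q* ≈ 47 tubs

EOQ = √(2DS / H) = √(2 × 454 × 23 / 9.63).
= √(20,884 / 9.63) = √2,168.6397 ≈ 46.569.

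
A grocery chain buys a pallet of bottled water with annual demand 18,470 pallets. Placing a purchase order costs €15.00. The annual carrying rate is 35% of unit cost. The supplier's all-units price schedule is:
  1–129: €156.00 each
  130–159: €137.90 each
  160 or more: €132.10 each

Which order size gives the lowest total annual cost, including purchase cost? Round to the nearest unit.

Holding cost per unit per year at price C is H = 0.35·C.
For each price level, check whether its EOQ is feasible; otherwise the best quantity at that price is the breakpoint.
EOQ at €156.00 = 100.7 (feasible in tier 1): TC = 18,470×€156.00 + (18,470/100.7)×15 + (100.7/2)×0.35×€156.00 = €2,886,820.35.
EOQ at €137.90 = 107.1 < 130, so use break Q=130: TC = 18,470×€137.90 + (18,470/130.0)×15 + (130.0/2)×0.35×€137.90 = €2,552,281.38.
EOQ at €132.10 = 109.5 < 160, so use break Q=160: TC = 18,470×€132.10 + (18,470/160.0)×15 + (160.0/2)×0.35×€132.10 = €2,445,317.36.
Lowest total cost is €2,445,317.36 at Q = 160.0.

Q* ≈ 160 pallets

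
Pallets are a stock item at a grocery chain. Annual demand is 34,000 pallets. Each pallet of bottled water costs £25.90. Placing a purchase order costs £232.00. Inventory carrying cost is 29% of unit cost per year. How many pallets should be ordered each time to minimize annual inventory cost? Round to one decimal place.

Holding cost H = 0.29 × £25.90 = £7.5110 per unit per year.
EOQ = √(2DS / H) = √(2 × 34,000 × 232 / 7.511).
= √(15,776,000 / 7.511) = √2,100,386.1004 ≈ 1449.271.

Q* ≈ 1,449.3 pallets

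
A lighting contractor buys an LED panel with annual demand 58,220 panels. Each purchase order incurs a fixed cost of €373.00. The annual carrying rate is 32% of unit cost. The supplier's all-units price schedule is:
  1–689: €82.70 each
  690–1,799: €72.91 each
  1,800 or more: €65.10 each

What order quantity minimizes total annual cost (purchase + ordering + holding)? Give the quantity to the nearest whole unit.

Holding cost per unit per year at price C is H = 0.32·C.
Candidates are each tier's EOQ (if it falls in that tier) and each price-break quantity.
Tier 1 (€82.70): EOQ = 1281.1 exceeds tier's upper bound 689, so this tier is dominated.
EOQ at €72.91 = 1364.4 (feasible in tier 2): TC = 58,220×€72.91 + (58,220/1364.4)×373 + (1364.4/2)×0.32×€72.91 = €4,276,652.94.
EOQ at €65.10 = 1443.9 < 1800, so use break Q=1800: TC = 58,220×€65.10 + (58,220/1800.0)×373 + (1800.0/2)×0.32×€65.10 = €3,820,935.28.
Lowest total cost is €3,820,935.28 at Q = 1800.0.

Q* ≈ 1,800 panels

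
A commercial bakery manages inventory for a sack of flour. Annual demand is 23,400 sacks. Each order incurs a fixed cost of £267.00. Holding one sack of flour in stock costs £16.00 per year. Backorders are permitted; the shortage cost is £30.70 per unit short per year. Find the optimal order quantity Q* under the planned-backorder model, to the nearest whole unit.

With planned backorders, Q* = √(2DS/H) · √((H+B)/B).
√(2DS/H) = √(2 × 23,400 × 267 / 16) = 883.728.
√((H+B)/B) = √((16+30.7)/30.7) = 1.2334.
Q* ≈ 1089.953.

Q* ≈ 1,090 sacks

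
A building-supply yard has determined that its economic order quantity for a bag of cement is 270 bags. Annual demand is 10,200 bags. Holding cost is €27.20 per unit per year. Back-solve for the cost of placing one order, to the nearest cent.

Invert the EOQ relation Q*² = 2DS/H.
From Q* = √(2DS/H): S = Q*²H / (2D) = 270² × 27.2 / (2 × 10,200) = 97.2000.

S ≈ €97.20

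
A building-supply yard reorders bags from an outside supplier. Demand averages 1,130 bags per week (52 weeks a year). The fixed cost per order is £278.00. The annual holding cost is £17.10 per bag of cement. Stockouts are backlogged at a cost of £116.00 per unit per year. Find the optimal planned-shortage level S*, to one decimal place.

Annual demand D = 1,130 × 52 = 58,760.
With planned backorders, Q* = √(2DS/H) · √((H+B)/B).
√(2DS/H) = √(2 × 58,760 × 278 / 17.1) = 1382.230.
√((H+B)/B) = √((17.1+116)/116) = 1.0712.
Q* ≈ 1480.609.
S* = Q* · H/(H+B) = 1480.609 × 17.1/133.1 ≈ 190.221.

S* ≈ 190.2 bags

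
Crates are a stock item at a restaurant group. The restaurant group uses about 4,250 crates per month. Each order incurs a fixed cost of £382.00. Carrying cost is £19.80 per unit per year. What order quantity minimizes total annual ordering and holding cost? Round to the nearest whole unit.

Q* ≈ 1,403 crates

Annual demand D = 4,250 × 12 = 51,000.
EOQ = √(2DS / H) = √(2 × 51,000 × 382 / 19.8).
= √(38,964,000 / 19.8) = √1,967,878.7879 ≈ 1402.811.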